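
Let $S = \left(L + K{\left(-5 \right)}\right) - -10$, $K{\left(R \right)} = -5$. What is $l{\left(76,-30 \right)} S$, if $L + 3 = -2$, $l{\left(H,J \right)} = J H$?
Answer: $0$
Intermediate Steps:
$l{\left(H,J \right)} = H J$
$L = -5$ ($L = -3 - 2 = -5$)
$S = 0$ ($S = \left(-5 - 5\right) - -10 = -10 + 10 = 0$)
$l{\left(76,-30 \right)} S = 76 \left(-30\right) 0 = \left(-2280\right) 0 = 0$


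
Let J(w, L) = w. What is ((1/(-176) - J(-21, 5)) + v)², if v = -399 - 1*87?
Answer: 6697949281/30976 ≈ 2.1623e+5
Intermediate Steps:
v = -486 (v = -399 - 87 = -486)
((1/(-176) - J(-21, 5)) + v)² = ((1/(-176) - 1*(-21)) - 486)² = ((-1/176 + 21) - 486)² = (3695/176 - 486)² = (-81841/176)² = 6697949281/30976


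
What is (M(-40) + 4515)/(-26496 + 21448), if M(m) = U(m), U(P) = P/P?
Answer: -1129/1262 ≈ -0.89461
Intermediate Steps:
U(P) = 1
M(m) = 1
(M(-40) + 4515)/(-26496 + 21448) = (1 + 4515)/(-26496 + 21448) = 4516/(-5048) = 4516*(-1/5048) = -1129/1262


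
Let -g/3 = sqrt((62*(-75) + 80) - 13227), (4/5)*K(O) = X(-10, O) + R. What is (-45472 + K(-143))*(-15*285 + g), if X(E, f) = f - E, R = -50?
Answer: 781482825/4 + 20291133*I*sqrt(13)/4 ≈ 1.9537e+8 + 1.829e+7*I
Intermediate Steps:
K(O) = -50 + 5*O/4 (K(O) = 5*((O - 1*(-10)) - 50)/4 = 5*((O + 10) - 50)/4 = 5*((10 + O) - 50)/4 = 5*(-40 + O)/4 = -50 + 5*O/4)
g = -111*I*sqrt(13) (g = -3*sqrt((62*(-75) + 80) - 13227) = -3*sqrt((-4650 + 80) - 13227) = -3*sqrt(-4570 - 13227) = -111*I*sqrt(13) ≈ -400.22*I)
(-45472 + K(-143))*(-15*285 + g) = (-45472 + (-50 + (5/4)*(-143)))*(-15*285 - 111*I*sqrt(13)) = (-45472 + (-50 - 715/4))*(-4275 - 111*I*sqrt(13)) = (-45472 - 915/4)*(-4275 - 111*I*sqrt(13)) = -182803*(-4275 - 111*I*sqrt(13))/4 = 781482825/4 + 20291133*I*sqrt(13)/4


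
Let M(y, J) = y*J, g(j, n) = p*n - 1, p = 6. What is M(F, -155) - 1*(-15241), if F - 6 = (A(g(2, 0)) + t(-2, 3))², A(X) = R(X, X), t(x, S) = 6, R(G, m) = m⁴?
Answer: 6716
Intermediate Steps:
g(j, n) = -1 + 6*n (g(j, n) = 6*n - 1 = -1 + 6*n)
A(X) = X⁴
F = 55 (F = 6 + ((-1 + 6*0)⁴ + 6)² = 6 + ((-1 + 0)⁴ + 6)² = 6 + ((-1)⁴ + 6)² = 6 + (1 + 6)² = 6 + 7² = 6 + 49 = 55)
M(y, J) = J*y
M(F, -155) - 1*(-15241) = -155*55 - 1*(-15241) = -8525 + 15241 = 6716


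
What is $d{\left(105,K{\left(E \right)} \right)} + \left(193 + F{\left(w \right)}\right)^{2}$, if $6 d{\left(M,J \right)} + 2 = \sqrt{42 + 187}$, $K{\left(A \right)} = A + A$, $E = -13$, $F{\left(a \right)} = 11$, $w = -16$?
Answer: $\frac{124847}{3} + \frac{\sqrt{229}}{6} \approx 41618.0$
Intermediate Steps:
$K{\left(A \right)} = 2 A$
$d{\left(M,J \right)} = - \frac{1}{3} + \frac{\sqrt{229}}{6}$ ($d{\left(M,J \right)} = - \frac{1}{3} + \frac{\sqrt{42 + 187}}{6} = - \frac{1}{3} + \frac{\sqrt{229}}{6}$)
$d{\left(105,K{\left(E \right)} \right)} + \left(193 + F{\left(w \right)}\right)^{2} = \left(- \frac{1}{3} + \frac{\sqrt{229}}{6}\right) + \left(193 + 11\right)^{2} = \left(- \frac{1}{3} + \frac{\sqrt{229}}{6}\right) + 204^{2} = \left(- \frac{1}{3} + \frac{\sqrt{229}}{6}\right) + 41616 = \frac{124847}{3} + \frac{\sqrt{229}}{6}$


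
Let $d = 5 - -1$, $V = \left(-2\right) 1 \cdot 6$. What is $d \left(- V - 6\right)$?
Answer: $36$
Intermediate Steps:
$V = -12$ ($V = \left(-2\right) 6 = -12$)
$d = 6$ ($d = 5 + 1 = 6$)
$d \left(- V - 6\right) = 6 \left(\left(-1\right) \left(-12\right) - 6\right) = 6 \left(12 - 6\right) = 6 \cdot 6 = 36$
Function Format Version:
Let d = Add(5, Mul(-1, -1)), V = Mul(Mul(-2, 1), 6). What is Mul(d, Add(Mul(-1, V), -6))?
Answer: 36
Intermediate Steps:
V = -12 (V = Mul(-2, 6) = -12)
d = 6 (d = Add(5, 1) = 6)
Mul(d, Add(Mul(-1, V), -6)) = Mul(6, Add(Mul(-1, -12), -6)) = Mul(6, Add(12, -6)) = Mul(6, 6) = 36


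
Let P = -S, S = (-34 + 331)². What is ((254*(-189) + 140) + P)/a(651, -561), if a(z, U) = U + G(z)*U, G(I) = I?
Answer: 136075/365772 ≈ 0.37202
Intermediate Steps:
S = 88209 (S = 297² = 88209)
P = -88209 (P = -1*88209 = -88209)
a(z, U) = U + U*z (a(z, U) = U + z*U = U + U*z)
((254*(-189) + 140) + P)/a(651, -561) = ((254*(-189) + 140) - 88209)/((-561*(1 + 651))) = ((-48006 + 140) - 88209)/((-561*652)) = (-47866 - 88209)/(-365772) = -136075*(-1/365772) = 136075/365772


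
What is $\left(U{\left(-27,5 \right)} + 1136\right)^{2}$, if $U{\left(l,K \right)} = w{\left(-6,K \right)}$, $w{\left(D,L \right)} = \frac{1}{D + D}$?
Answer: $\frac{185804161}{144} \approx 1.2903 \cdot 10^{6}$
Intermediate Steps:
$w{\left(D,L \right)} = \frac{1}{2 D}$
$U{\left(l,K \right)} = - \frac{1}{12}$ ($U{\left(l,K \right)} = \frac{1}{2 \left(-6\right)} = \frac{1}{2} \left(- \frac{1}{6}\right) = - \frac{1}{12}$)
$\left(U{\left(-27,5 \right)} + 1136\right)^{2} = \left(- \frac{1}{12} + 1136\right)^{2} = \left(\frac{13631}{12}\right)^{2} = \frac{185804161}{144}$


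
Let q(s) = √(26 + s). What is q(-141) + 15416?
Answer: 15416 + I*√115 ≈ 15416.0 + 10.724*I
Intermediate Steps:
q(-141) + 15416 = √(26 - 141) + 15416 = √(-115) + 15416 = I*√115 + 15416 = 15416 + I*√115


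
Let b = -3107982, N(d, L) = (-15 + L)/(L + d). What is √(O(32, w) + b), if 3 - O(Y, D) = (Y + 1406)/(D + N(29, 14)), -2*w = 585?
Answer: I*√1966958007608495/25157 ≈ 1762.9*I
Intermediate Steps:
N(d, L) = (-15 + L)/(L + d)
w = -585/2 (w = -½*585 = -585/2 ≈ -292.50)
O(Y, D) = 3 - (1406 + Y)/(-1/43 + D) (O(Y, D) = 3 - (Y + 1406)/(D + (-15 + 14)/(14 + 29)) = 3 - (1406 + Y)/(D - 1/43) = 3 - (1406 + Y)/(-1/43 + D))
√(O(32, w) + b) = √((-60461 - 43*32 + 129*(-585/2))/(-1 + 43*(-585/2)) - 3107982) = √((-60461 - 1376 - 75465/2)/(-1 - 25155/2) - 3107982) = √(-199139/2/(-25157/2) - 3107982) = √(-2/25157*(-199139/2) - 3107982) = √(199139/25157 - 3107982) = √(-78187304035/25157) = I*√1966958007608495/25157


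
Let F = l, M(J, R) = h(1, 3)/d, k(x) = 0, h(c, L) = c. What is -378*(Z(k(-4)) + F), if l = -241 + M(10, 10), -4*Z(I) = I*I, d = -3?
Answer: 91224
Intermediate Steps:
M(J, R) = -1/3 (M(J, R) = 1/(-3) = 1*(-1/3) = -1/3)
Z(I) = -I**2/4 (Z(I) = -I*I/4 = -I**2/4)
l = -724/3 (l = -241 - 1/3 = -724/3 ≈ -241.33)
F = -724/3 ≈ -241.33
-378*(Z(k(-4)) + F) = -378*(-1/4*0**2 - 724/3) = -378*(-1/4*0 - 724/3) = -378*(0 - 724/3) = -378*(-724/3) = 91224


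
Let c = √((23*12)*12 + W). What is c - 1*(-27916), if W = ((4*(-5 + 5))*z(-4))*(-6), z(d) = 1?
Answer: 27916 + 12*√23 ≈ 27974.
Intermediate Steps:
W = 0 (W = ((4*(-5 + 5))*1)*(-6) = ((4*0)*1)*(-6) = (0*1)*(-6) = 0*(-6) = 0)
c = 12*√23 (c = √((23*12)*12 + 0) = √(276*12 + 0) = √(3312 + 0) = √3312 = 12*√23 ≈ 57.550)
c - 1*(-27916) = 12*√23 - 1*(-27916) = 12*√23 + 27916 = 27916 + 12*√23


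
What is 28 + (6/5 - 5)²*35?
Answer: 2667/5 ≈ 533.40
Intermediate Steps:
28 + (6/5 - 5)²*35 = 28 + (-19/5)²*35 = 28 + (361/25)*35 = 28 + 2527/5 = 2667/5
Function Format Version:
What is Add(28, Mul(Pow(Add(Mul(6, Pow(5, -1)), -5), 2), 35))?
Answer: Rational(2667, 5) ≈ 533.40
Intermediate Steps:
Add(28, Mul(Pow(Add(Mul(6, Pow(5, -1)), -5), 2), 35)) = Add(28, Mul(Pow(Add(Mul(6, Rational(1, 5)), -5), 2), 35)) = Add(28, Mul(Pow(Add(Rational(6, 5), -5), 2), 35)) = Add(28, Mul(Pow(Rational(-19, 5), 2), 35)) = Add(28, Mul(Rational(361, 25), 35)) = Add(28, Rational(2527, 5)) = Rational(2667, 5)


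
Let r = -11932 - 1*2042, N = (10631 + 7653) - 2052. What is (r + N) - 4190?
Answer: -1932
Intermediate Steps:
N = 16232 (N = 18284 - 2052 = 16232)
r = -13974 (r = -11932 - 2042 = -13974)
(r + N) - 4190 = (-13974 + 16232) - 4190 = 2258 - 4190 = -1932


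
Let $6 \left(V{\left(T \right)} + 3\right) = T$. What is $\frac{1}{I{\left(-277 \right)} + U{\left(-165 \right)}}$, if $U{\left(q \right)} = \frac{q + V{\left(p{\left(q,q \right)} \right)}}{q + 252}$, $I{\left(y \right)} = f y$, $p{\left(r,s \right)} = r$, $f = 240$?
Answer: $- \frac{174}{11567911} \approx -1.5042 \cdot 10^{-5}$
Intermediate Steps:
$I{\left(y \right)} = 240 y$
$V{\left(T \right)} = -3 + \frac{T}{6}$
$U{\left(q \right)} = \frac{-3 + \frac{7 q}{6}}{252 + q}$ ($U{\left(q \right)} = \frac{q + \left(-3 + \frac{q}{6}\right)}{q + 252} = \frac{-3 + \frac{7 q}{6}}{252 + q}$)
$\frac{1}{I{\left(-277 \right)} + U{\left(-165 \right)}} = \frac{1}{240 \left(-277\right) + \frac{-18 + 7 \left(-165\right)}{6 \left(252 - 165\right)}} = \frac{1}{-66480 + \frac{-18 - 1155}{6 \cdot 87}} = \frac{1}{-66480 + \frac{1}{6} \cdot \frac{1}{87} \left(-1173\right)} = \frac{1}{-66480 - \frac{391}{174}} = \frac{1}{- \frac{11567911}{174}} = - \frac{174}{11567911}$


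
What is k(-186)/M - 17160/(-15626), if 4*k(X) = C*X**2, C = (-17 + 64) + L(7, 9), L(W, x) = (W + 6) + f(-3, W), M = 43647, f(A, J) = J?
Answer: 125692101/8743949 ≈ 14.375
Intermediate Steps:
L(W, x) = 6 + 2*W (L(W, x) = (W + 6) + W = (6 + W) + W = 6 + 2*W)
C = 67 (C = (-17 + 64) + (6 + 2*7) = 47 + (6 + 14) = 47 + 20 = 67)
k(X) = 67*X**2/4 (k(X) = (67*X**2)/4 = 67*X**2/4)
k(-186)/M - 17160/(-15626) = ((67/4)*(-186)**2)/43647 - 17160/(-15626) = ((67/4)*34596)*(1/43647) - 17160*(-1/15626) = 579483*(1/43647) + 660/601 = 193161/14549 + 660/601 = 125692101/8743949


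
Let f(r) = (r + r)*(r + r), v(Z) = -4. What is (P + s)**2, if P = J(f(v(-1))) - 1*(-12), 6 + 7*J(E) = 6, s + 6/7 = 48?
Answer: 171396/49 ≈ 3497.9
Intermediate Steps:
s = 330/7 (s = -6/7 + 48 = 330/7 ≈ 47.143)
f(r) = 4*r**2 (f(r) = (2*r)*(2*r) = 4*r**2)
J(E) = 0 (J(E) = -6/7 + (1/7)*6 = -6/7 + 6/7 = 0)
P = 12 (P = 0 - 1*(-12) = 0 + 12 = 12)
(P + s)**2 = (12 + 330/7)**2 = (414/7)**2 = 171396/49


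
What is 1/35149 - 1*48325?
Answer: -1698575424/35149 ≈ -48325.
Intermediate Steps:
1/35149 - 1*48325 = 1/35149 - 48325 = -1698575424/35149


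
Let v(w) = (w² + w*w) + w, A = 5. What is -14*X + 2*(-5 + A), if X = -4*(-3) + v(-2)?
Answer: -252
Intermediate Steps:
v(w) = w + 2*w² (v(w) = (w² + w²) + w = 2*w² + w = w + 2*w²)
X = 18 (X = -4*(-3) - 2*(1 + 2*(-2)) = 12 - 2*(1 - 4) = 12 - 2*(-3) = 12 + 6 = 18)
-14*X + 2*(-5 + A) = -14*18 + 2*(-5 + 5) = -252 + 2*0 = -252 + 0 = -252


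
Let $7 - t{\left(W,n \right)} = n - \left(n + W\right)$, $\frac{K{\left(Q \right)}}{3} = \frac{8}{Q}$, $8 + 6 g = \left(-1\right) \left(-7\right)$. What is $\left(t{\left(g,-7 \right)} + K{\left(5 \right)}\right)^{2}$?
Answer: $\frac{121801}{900} \approx 135.33$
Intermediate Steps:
$g = - \frac{1}{6}$ ($g = - \frac{4}{3} + \frac{\left(-1\right) \left(-7\right)}{6} = - \frac{4}{3} + \frac{1}{6} \cdot 7 = - \frac{4}{3} + \frac{7}{6} = - \frac{1}{6} \approx -0.16667$)
$K{\left(Q \right)} = \frac{24}{Q}$ ($K{\left(Q \right)} = 3 \frac{8}{Q} = \frac{24}{Q}$)
$t{\left(W,n \right)} = 7 + W$ ($t{\left(W,n \right)} = 7 - \left(n - \left(n + W\right)\right) = 7 - \left(n - \left(W + n\right)\right) = 7 - - W = 7 + W$)
$\left(t{\left(g,-7 \right)} + K{\left(5 \right)}\right)^{2} = \left(\left(7 - \frac{1}{6}\right) + \frac{24}{5}\right)^{2} = \left(\frac{41}{6} + 24 \cdot \frac{1}{5}\right)^{2} = \left(\frac{41}{6} + \frac{24}{5}\right)^{2} = \left(\frac{349}{30}\right)^{2} = \frac{121801}{900}$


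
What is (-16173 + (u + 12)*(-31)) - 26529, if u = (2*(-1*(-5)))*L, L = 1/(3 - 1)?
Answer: -43229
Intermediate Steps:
L = 1/2 ≈ 0.50000
u = 5 (u = (2*(-1*(-5)))*(1/2) = (2*5)*(1/2) = 10*(1/2) = 5)
(-16173 + (u + 12)*(-31)) - 26529 = (-16173 + (5 + 12)*(-31)) - 26529 = (-16173 + 17*(-31)) - 26529 = (-16173 - 527) - 26529 = -16700 - 26529 = -43229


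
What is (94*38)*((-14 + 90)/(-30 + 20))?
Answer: -135736/5 ≈ -27147.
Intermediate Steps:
(94*38)*((-14 + 90)/(-30 + 20)) = 3572*(76/(-10)) = 3572*(76*(-1/10)) = 3572*(-38/5) = -135736/5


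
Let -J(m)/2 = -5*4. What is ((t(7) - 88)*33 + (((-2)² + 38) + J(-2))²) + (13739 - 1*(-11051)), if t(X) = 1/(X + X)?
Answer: 400573/14 ≈ 28612.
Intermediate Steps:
t(X) = 1/(2*X)
J(m) = 40 (J(m) = -(-10)*4 = -2*(-20) = 40)
((t(7) - 88)*33 + (((-2)² + 38) + J(-2))²) + (13739 - 1*(-11051)) = (((½)/7 - 88)*33 + (((-2)² + 38) + 40)²) + (13739 - 1*(-11051)) = (((½)*(⅐) - 88)*33 + ((4 + 38) + 40)²) + (13739 + 11051) = ((1/14 - 88)*33 + (42 + 40)²) + 24790 = (-1231/14*33 + 82²) + 24790 = (-40623/14 + 6724) + 24790 = 53513/14 + 24790 = 400573/14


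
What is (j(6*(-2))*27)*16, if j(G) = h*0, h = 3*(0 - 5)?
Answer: 0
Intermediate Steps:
h = -15 (h = 3*(-5) = -15)
j(G) = 0 (j(G) = -15*0 = 0)
(j(6*(-2))*27)*16 = (0*27)*16 = 0*16 = 0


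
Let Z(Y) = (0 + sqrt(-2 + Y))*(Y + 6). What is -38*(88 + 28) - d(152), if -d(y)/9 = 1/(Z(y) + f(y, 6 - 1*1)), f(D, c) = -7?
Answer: -16505980745/3744551 + 7110*sqrt(6)/3744551 ≈ -4408.0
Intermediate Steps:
Z(Y) = sqrt(-2 + Y)*(6 + Y)
d(y) = -9/(-7 + sqrt(-2 + y)*(6 + y)) (d(y) = -9/(sqrt(-2 + y)*(6 + y) - 7) = -9/(-7 + sqrt(-2 + y)*(6 + y)))
-38*(88 + 28) - d(152) = -38*(88 + 28) - (-9)/(-7 + sqrt(-2 + 152)*(6 + 152)) = -38*116 - (-9)/(-7 + sqrt(150)*158) = -4408 - (-9)/(-7 + (5*sqrt(6))*158) = -4408 - (-9)/(-7 + 790*sqrt(6)) = -4408 + 9/(-7 + 790*sqrt(6))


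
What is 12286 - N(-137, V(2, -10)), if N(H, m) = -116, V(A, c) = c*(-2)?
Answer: 12402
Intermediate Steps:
V(A, c) = -2*c
12286 - N(-137, V(2, -10)) = 12286 - 1*(-116) = 12286 + 116 = 12402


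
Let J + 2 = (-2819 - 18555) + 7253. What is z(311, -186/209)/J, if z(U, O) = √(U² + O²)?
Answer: -√4224904597/2951707 ≈ -0.022021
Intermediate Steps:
z(U, O) = √(O² + U²)
J = -14123 (J = -2 + ((-2819 - 18555) + 7253) = -2 + (-21374 + 7253) = -2 - 14121 = -14123)
z(311, -186/209)/J = √((-186/209)² + 311²)/(-14123) = √((-186*1/209)² + 96721)*(-1/14123) = √((-186/209)² + 96721)*(-1/14123) = √(34596/43681 + 96721)*(-1/14123) = √(4224904597/43681)*(-1/14123) = (√4224904597/209)*(-1/14123) = -√4224904597/2951707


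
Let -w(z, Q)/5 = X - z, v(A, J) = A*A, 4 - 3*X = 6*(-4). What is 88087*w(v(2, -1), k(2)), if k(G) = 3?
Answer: -7046960/3 ≈ -2.3490e+6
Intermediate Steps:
X = 28/3 (X = 4/3 - 2*(-4) = 4/3 - ⅓*(-24) = 4/3 + 8 = 28/3 ≈ 9.3333)
v(A, J) = A²
w(z, Q) = -140/3 + 5*z (w(z, Q) = -5*(28/3 - z) = -140/3 + 5*z)
88087*w(v(2, -1), k(2)) = 88087*(-140/3 + 5*2²) = 88087*(-140/3 + 5*4) = 88087*(-140/3 + 20) = 88087*(-80/3) = -7046960/3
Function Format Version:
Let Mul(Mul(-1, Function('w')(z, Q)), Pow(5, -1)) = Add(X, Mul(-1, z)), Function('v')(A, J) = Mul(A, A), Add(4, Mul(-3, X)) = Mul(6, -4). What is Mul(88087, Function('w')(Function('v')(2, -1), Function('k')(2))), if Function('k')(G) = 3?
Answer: Rational(-7046960, 3) ≈ -2.3490e+6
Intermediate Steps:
X = Rational(28, 3) (X = Add(Rational(4, 3), Mul(Rational(-1, 3), Mul(6, -4))) = Add(Rational(4, 3), Mul(Rational(-1, 3), -24)) = Add(Rational(4, 3), 8) = Rational(28, 3) ≈ 9.3333)
Function('v')(A, J) = Pow(A, 2)
Function('w')(z, Q) = Add(Rational(-140, 3), Mul(5, z)) (Function('w')(z, Q) = Mul(-5, Add(Rational(28, 3), Mul(-1, z))) = Add(Rational(-140, 3), Mul(5, z)))
Mul(88087, Function('w')(Function('v')(2, -1), Function('k')(2))) = Mul(88087, Add(Rational(-140, 3), Mul(5, Pow(2, 2)))) = Mul(88087, Add(Rational(-140, 3), Mul(5, 4))) = Mul(88087, Add(Rational(-140, 3), 20)) = Mul(88087, Rational(-80, 3)) = Rational(-7046960, 3)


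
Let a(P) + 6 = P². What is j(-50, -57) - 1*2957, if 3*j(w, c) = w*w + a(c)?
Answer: -3128/3 ≈ -1042.7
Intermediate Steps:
a(P) = -6 + P²
j(w, c) = -2 + c²/3 + w²/3 (j(w, c) = (w*w + (-6 + c²))/3 = (w² + (-6 + c²))/3 = (-6 + c² + w²)/3 = -2 + c²/3 + w²/3)
j(-50, -57) - 1*2957 = (-2 + (⅓)*(-57)² + (⅓)*(-50)²) - 1*2957 = (-2 + (⅓)*3249 + (⅓)*2500) - 2957 = (-2 + 1083 + 2500/3) - 2957 = 5743/3 - 2957 = -3128/3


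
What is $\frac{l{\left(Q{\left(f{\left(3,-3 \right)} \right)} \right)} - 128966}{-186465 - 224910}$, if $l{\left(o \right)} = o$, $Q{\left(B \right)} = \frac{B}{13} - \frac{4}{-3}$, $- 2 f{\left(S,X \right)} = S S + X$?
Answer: $\frac{5029631}{16043625} \approx 0.3135$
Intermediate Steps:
$f{\left(S,X \right)} = - \frac{X}{2} - \frac{S^{2}}{2}$ ($f{\left(S,X \right)} = - \frac{S S + X}{2} = - \frac{S^{2} + X}{2} = - \frac{X + S^{2}}{2} = - \frac{X}{2} - \frac{S^{2}}{2}$)
$Q{\left(B \right)} = \frac{4}{3} + \frac{B}{13}$ ($Q{\left(B \right)} = B \frac{1}{13} - - \frac{4}{3} = \frac{B}{13} + \frac{4}{3} = \frac{4}{3} + \frac{B}{13}$)
$\frac{l{\left(Q{\left(f{\left(3,-3 \right)} \right)} \right)} - 128966}{-186465 - 224910} = \frac{\left(\frac{4}{3} + \frac{\left(- \frac{1}{2}\right) \left(-3\right) - \frac{3^{2}}{2}}{13}\right) - 128966}{-186465 - 224910} = \frac{\left(\frac{4}{3} + \frac{\frac{3}{2} - \frac{9}{2}}{13}\right) + \left(-140795 + 11829\right)}{-411375} = \left(\left(\frac{4}{3} + \frac{\frac{3}{2} - \frac{9}{2}}{13}\right) - 128966\right) \left(- \frac{1}{411375}\right) = \left(\left(\frac{4}{3} + \frac{1}{13} \left(-3\right)\right) - 128966\right) \left(- \frac{1}{411375}\right) = \left(\left(\frac{4}{3} - \frac{3}{13}\right) - 128966\right) \left(- \frac{1}{411375}\right) = \left(\frac{43}{39} - 128966\right) \left(- \frac{1}{411375}\right) = \left(- \frac{5029631}{39}\right) \left(- \frac{1}{411375}\right) = \frac{5029631}{16043625}$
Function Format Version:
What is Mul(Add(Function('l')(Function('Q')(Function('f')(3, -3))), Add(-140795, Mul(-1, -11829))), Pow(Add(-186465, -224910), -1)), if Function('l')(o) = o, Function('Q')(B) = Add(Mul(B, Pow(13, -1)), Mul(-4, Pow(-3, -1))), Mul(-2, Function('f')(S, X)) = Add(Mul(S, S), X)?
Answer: Rational(5029631, 16043625) ≈ 0.31350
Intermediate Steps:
Function('f')(S, X) = Add(Mul(Rational(-1, 2), X), Mul(Rational(-1, 2), Pow(S, 2))) (Function('f')(S, X) = Mul(Rational(-1, 2), Add(Mul(S, S), X)) = Mul(Rational(-1, 2), Add(Pow(S, 2), X)) = Mul(Rational(-1, 2), Add(X, Pow(S, 2))) = Add(Mul(Rational(-1, 2), X), Mul(Rational(-1, 2), Pow(S, 2))))
Function('Q')(B) = Add(Rational(4, 3), Mul(Rational(1, 13), B)) (Function('Q')(B) = Add(Mul(B, Rational(1, 13)), Mul(-4, Rational(-1, 3))) = Add(Mul(Rational(1, 13), B), Rational(4, 3)) = Add(Rational(4, 3), Mul(Rational(1, 13), B)))
Mul(Add(Function('l')(Function('Q')(Function('f')(3, -3))), Add(-140795, Mul(-1, -11829))), Pow(Add(-186465, -224910), -1)) = Mul(Add(Add(Rational(4, 3), Mul(Rational(1, 13), Add(Mul(Rational(-1, 2), -3), Mul(Rational(-1, 2), Pow(3, 2))))), Add(-140795, Mul(-1, -11829))), Pow(Add(-186465, -224910), -1)) = Mul(Add(Add(Rational(4, 3), Mul(Rational(1, 13), Add(Rational(3, 2), Mul(Rational(-1, 2), 9)))), Add(-140795, 11829)), Pow(-411375, -1)) = Mul(Add(Add(Rational(4, 3), Mul(Rational(1, 13), Add(Rational(3, 2), Rational(-9, 2)))), -128966), Rational(-1, 411375)) = Mul(Add(Add(Rational(4, 3), Mul(Rational(1, 13), -3)), -128966), Rational(-1, 411375)) = Mul(Add(Add(Rational(4, 3), Rational(-3, 13)), -128966), Rational(-1, 411375)) = Mul(Add(Rational(43, 39), -128966), Rational(-1, 411375)) = Mul(Rational(-5029631, 39), Rational(-1, 411375)) = Rational(5029631, 16043625)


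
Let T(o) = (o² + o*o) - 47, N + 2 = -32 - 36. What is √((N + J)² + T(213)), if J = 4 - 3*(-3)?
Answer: 2*√23485 ≈ 306.50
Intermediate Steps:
N = -70 (N = -2 + (-32 - 36) = -2 - 68 = -70)
T(o) = -47 + 2*o² (T(o) = (o² + o²) - 47 = 2*o² - 47 = -47 + 2*o²)
J = 13 (J = 4 + 9 = 13)
√((N + J)² + T(213)) = √((-70 + 13)² + (-47 + 2*213²)) = √((-57)² + (-47 + 2*45369)) = √(3249 + (-47 + 90738)) = √(3249 + 90691) = √93940 = 2*√23485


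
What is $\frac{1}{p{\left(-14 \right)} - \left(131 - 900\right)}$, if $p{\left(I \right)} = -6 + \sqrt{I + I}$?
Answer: $\frac{109}{83171} - \frac{2 i \sqrt{7}}{582197} \approx 0.0013106 - 9.0888 \cdot 10^{-6} i$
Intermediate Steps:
$p{\left(I \right)} = -6 + \sqrt{2} \sqrt{I}$ ($p{\left(I \right)} = -6 + \sqrt{2 I} = -6 + \sqrt{2} \sqrt{I}$)
$\frac{1}{p{\left(-14 \right)} - \left(131 - 900\right)} = \frac{1}{\left(-6 + \sqrt{2} \sqrt{-14}\right) - \left(131 - 900\right)} = \frac{1}{\left(-6 + \sqrt{2} i \sqrt{14}\right) - -769} = \frac{1}{\left(-6 + 2 i \sqrt{7}\right) + \left(-131 + 900\right)} = \frac{1}{\left(-6 + 2 i \sqrt{7}\right) + 769} = \frac{1}{763 + 2 i \sqrt{7}}$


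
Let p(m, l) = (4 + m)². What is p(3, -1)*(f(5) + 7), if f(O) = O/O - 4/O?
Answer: 1764/5 ≈ 352.80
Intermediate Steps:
f(O) = 1 - 4/O
p(3, -1)*(f(5) + 7) = (4 + 3)²*((-4 + 5)/5 + 7) = 7²*((⅕)*1 + 7) = 49*(⅕ + 7) = 49*(36/5) = 1764/5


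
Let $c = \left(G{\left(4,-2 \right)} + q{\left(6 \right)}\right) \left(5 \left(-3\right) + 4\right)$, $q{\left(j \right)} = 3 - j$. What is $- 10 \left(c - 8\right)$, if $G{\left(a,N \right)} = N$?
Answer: $-470$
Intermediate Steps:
$c = 55$ ($c = \left(-2 + \left(3 - 6\right)\right) \left(5 \left(-3\right) + 4\right) = \left(-2 + \left(3 - 6\right)\right) \left(-15 + 4\right) = \left(-2 - 3\right) \left(-11\right) = \left(-5\right) \left(-11\right) = 55$)
$- 10 \left(c - 8\right) = - 10 \left(55 - 8\right) = \left(-10\right) 47 = -470$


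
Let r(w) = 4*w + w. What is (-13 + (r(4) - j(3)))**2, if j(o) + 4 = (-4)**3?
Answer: 5625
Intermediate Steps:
j(o) = -68 (j(o) = -4 + (-4)**3 = -4 - 64 = -68)
r(w) = 5*w
(-13 + (r(4) - j(3)))**2 = (-13 + (5*4 - 1*(-68)))**2 = (-13 + (20 + 68))**2 = (-13 + 88)**2 = 75**2 = 5625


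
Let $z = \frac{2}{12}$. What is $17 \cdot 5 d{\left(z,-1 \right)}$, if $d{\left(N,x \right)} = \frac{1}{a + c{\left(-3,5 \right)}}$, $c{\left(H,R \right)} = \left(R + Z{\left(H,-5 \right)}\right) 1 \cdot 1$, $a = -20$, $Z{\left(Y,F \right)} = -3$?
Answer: $- \frac{85}{18} \approx -4.7222$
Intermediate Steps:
$c{\left(H,R \right)} = -3 + R$ ($c{\left(H,R \right)} = \left(R - 3\right) 1 \cdot 1 = \left(-3 + R\right) 1 \cdot 1 = \left(-3 + R\right) 1 = -3 + R$)
$z = \frac{1}{6}$ ($z = 2 \cdot \frac{1}{12} = \frac{1}{6} \approx 0.16667$)
$d{\left(N,x \right)} = - \frac{1}{18}$ ($d{\left(N,x \right)} = \frac{1}{-20 + \left(-3 + 5\right)} = \frac{1}{-20 + 2} = \frac{1}{-18} = - \frac{1}{18}$)
$17 \cdot 5 d{\left(z,-1 \right)} = 17 \cdot 5 \left(- \frac{1}{18}\right) = 85 \left(- \frac{1}{18}\right) = - \frac{85}{18}$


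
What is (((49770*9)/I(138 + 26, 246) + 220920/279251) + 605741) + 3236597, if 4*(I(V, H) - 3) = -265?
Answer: 38708975526722/10092929 ≈ 3.8353e+6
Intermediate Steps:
I(V, H) = -253/4 (I(V, H) = 3 + (1/4)*(-265) = 3 - 265/4 = -253/4)
(((49770*9)/I(138 + 26, 246) + 220920/279251) + 605741) + 3236597 = (((49770*9)/(-253/4) + 220920/279251) + 605741) + 3236597 = ((447930*(-4/253) + 220920*(1/279251)) + 605741) + 3236597 = ((-1791720/253 + 31560/39893) + 605741) + 3236597 = (-71469101280/10092929 + 605741) + 3236597 = 6042231804109/10092929 + 3236597 = 38708975526722/10092929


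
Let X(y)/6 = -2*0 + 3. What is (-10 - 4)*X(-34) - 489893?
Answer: -490145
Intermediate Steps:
X(y) = 18 (X(y) = 6*(-2*0 + 3) = 6*(0 + 3) = 6*3 = 18)
(-10 - 4)*X(-34) - 489893 = (-10 - 4)*18 - 489893 = -14*18 - 489893 = -252 - 489893 = -490145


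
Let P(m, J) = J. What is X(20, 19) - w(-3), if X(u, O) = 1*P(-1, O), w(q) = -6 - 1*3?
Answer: 28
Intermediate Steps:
w(q) = -9 (w(q) = -6 - 3 = -9)
X(u, O) = O (X(u, O) = 1*O = O)
X(20, 19) - w(-3) = 19 - 1*(-9) = 19 + 9 = 28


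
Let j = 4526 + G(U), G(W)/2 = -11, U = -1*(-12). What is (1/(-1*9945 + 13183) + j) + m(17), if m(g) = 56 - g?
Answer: 14710235/3238 ≈ 4543.0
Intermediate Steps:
U = 12
G(W) = -22 (G(W) = 2*(-11) = -22)
j = 4504 (j = 4526 - 22 = 4504)
(1/(-1*9945 + 13183) + j) + m(17) = (1/(-1*9945 + 13183) + 4504) + (56 - 1*17) = (1/(-9945 + 13183) + 4504) + (56 - 17) = (1/3238 + 4504) + 39 = 14583953/3238 + 39 = 14710235/3238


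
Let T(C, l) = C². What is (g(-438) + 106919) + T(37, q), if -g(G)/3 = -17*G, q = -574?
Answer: 85950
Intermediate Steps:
g(G) = 51*G (g(G) = -(-51)*G = 51*G)
(g(-438) + 106919) + T(37, q) = (51*(-438) + 106919) + 37² = (-22338 + 106919) + 1369 = 84581 + 1369 = 85950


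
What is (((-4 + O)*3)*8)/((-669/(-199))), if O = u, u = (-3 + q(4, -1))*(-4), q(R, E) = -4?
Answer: 38208/223 ≈ 171.34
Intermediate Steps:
u = 28 (u = (-3 - 4)*(-4) = -7*(-4) = 28)
O = 28
(((-4 + O)*3)*8)/((-669/(-199))) = (((-4 + 28)*3)*8)/((-669/(-199))) = ((24*3)*8)/((-669*(-1/199))) = (72*8)/(669/199) = 576*(199/669) = 38208/223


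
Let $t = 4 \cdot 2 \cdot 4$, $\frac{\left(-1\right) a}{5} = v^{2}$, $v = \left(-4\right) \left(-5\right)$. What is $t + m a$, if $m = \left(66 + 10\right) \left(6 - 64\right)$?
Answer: $8816032$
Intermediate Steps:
$v = 20$
$m = -4408$ ($m = 76 \left(-58\right) = -4408$)
$a = -2000$ ($a = - 5 \cdot 20^{2} = \left(-5\right) 400 = -2000$)
$t = 32$ ($t = 8 \cdot 4 = 32$)
$t + m a = 32 - -8816000 = 32 + 8816000 = 8816032$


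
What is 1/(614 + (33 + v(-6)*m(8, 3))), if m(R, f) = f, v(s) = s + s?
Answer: 1/611 ≈ 0.0016367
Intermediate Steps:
v(s) = 2*s
1/(614 + (33 + v(-6)*m(8, 3))) = 1/(614 + (33 + (2*(-6))*3)) = 1/(614 + (33 - 12*3)) = 1/(614 + (33 - 36)) = 1/(614 - 3) = 1/611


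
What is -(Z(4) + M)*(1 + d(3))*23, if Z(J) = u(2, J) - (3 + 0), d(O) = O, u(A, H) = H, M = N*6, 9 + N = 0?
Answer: 4876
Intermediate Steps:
N = -9 (N = -9 + 0 = -9)
M = -54 (M = -9*6 = -54)
Z(J) = -3 + J (Z(J) = J - (3 + 0) = J - 1*3 = J - 3 = -3 + J)
-(Z(4) + M)*(1 + d(3))*23 = -((-3 + 4) - 54)*(1 + 3)*23 = -(1 - 54)*4*23 = -(-53)*4*23 = -1*(-212)*23 = 212*23 = 4876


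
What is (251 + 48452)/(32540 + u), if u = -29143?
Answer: 48703/3397 ≈ 14.337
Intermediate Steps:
(251 + 48452)/(32540 + u) = (251 + 48452)/(32540 - 29143) = 48703/3397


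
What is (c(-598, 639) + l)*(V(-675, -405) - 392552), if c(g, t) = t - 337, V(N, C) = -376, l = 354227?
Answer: -139304370912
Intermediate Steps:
c(g, t) = -337 + t
(c(-598, 639) + l)*(V(-675, -405) - 392552) = ((-337 + 639) + 354227)*(-376 - 392552) = (302 + 354227)*(-392928) = 354529*(-392928) = -139304370912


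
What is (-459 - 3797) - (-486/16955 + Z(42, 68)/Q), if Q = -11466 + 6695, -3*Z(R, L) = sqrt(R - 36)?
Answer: -72159994/16955 - sqrt(6)/14313 ≈ -4256.0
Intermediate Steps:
Z(R, L) = -sqrt(-36 + R)/3 (Z(R, L) = -sqrt(R - 36)/3 = -sqrt(-36 + R)/3)
Q = -4771
(-459 - 3797) - (-486/16955 + Z(42, 68)/Q) = (-459 - 3797) - (-486/16955 - sqrt(-36 + 42)/3/(-4771)) = -4256 - (-486*1/16955 - sqrt(6)/3*(-1/4771)) = -4256 - (-486/16955 + sqrt(6)/14313) = -4256 + (486/16955 - sqrt(6)/14313) = -72159994/16955 - sqrt(6)/14313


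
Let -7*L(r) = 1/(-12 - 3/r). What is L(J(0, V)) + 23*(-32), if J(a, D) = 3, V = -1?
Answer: -66975/91 ≈ -735.99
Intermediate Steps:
L(r) = -1/(7*(-12 - 3/r))
L(J(0, V)) + 23*(-32) = (1/21)*3/(1 + 4*3) + 23*(-32) = (1/21)*3/(1 + 12) - 736 = (1/21)*3/13 - 736 = (1/21)*3*(1/13) - 736 = 1/91 - 736 = -66975/91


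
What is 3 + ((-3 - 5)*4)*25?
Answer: -797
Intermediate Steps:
3 + ((-3 - 5)*4)*25 = 3 - 8*4*25 = 3 - 32*25 = 3 - 800 = -797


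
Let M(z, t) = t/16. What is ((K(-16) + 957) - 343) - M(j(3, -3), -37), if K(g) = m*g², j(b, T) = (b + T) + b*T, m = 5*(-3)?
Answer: -51579/16 ≈ -3223.7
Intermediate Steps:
m = -15
j(b, T) = T + b + T*b (j(b, T) = (T + b) + T*b = T + b + T*b)
M(z, t) = t/16 (M(z, t) = t*(1/16) = t/16)
K(g) = -15*g²
((K(-16) + 957) - 343) - M(j(3, -3), -37) = ((-15*(-16)² + 957) - 343) - (-37)/16 = ((-15*256 + 957) - 343) - 1*(-37/16) = ((-3840 + 957) - 343) + 37/16 = (-2883 - 343) + 37/16 = -3226 + 37/16 = -51579/16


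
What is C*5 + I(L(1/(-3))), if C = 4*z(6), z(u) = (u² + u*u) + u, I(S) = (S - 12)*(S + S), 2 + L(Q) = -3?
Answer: 1730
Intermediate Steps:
L(Q) = -5 (L(Q) = -2 - 3 = -5)
I(S) = 2*S*(-12 + S) (I(S) = (-12 + S)*(2*S) = 2*S*(-12 + S))
z(u) = u + 2*u² (z(u) = (u² + u²) + u = 2*u² + u = u + 2*u²)
C = 312 (C = 4*(6*(1 + 2*6)) = 4*(6*(1 + 12)) = 4*(6*13) = 4*78 = 312)
C*5 + I(L(1/(-3))) = 312*5 + 2*(-5)*(-12 - 5) = 1560 + 2*(-5)*(-17) = 1560 + 170 = 1730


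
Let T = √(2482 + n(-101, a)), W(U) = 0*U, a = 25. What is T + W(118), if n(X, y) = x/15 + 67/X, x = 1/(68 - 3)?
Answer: √962493570714/19695 ≈ 49.813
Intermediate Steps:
W(U) = 0
x = 1/65 ≈ 0.015385
n(X, y) = 1/975 + 67/X (n(X, y) = (1/65)/15 + 67/X = (1/65)*(1/15) + 67/X = 1/975 + 67/X)
T = √962493570714/19695 (T = √(2482 + (1/975)*(65325 - 101)/(-101)) = √(2482 + (1/975)*(-1/101)*65224) = √(2482 - 65224/98475) = √(244349726/98475) = √962493570714/19695 ≈ 49.813)
T + W(118) = √962493570714/19695 + 0 = √962493570714/19695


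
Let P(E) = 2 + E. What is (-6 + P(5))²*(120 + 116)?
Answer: 236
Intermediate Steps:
(-6 + P(5))²*(120 + 116) = (-6 + (2 + 5))²*(120 + 116) = (-6 + 7)²*236 = 1²*236 = 1*236 = 236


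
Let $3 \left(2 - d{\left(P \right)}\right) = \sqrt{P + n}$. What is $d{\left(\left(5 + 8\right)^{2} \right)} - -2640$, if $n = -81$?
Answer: $2642 - \frac{2 \sqrt{22}}{3} \approx 2638.9$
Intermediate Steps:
$d{\left(P \right)} = 2 - \frac{\sqrt{-81 + P}}{3}$ ($d{\left(P \right)} = 2 - \frac{\sqrt{P - 81}}{3} = 2 - \frac{\sqrt{-81 + P}}{3}$)
$d{\left(\left(5 + 8\right)^{2} \right)} - -2640 = \left(2 - \frac{\sqrt{-81 + \left(5 + 8\right)^{2}}}{3}\right) - -2640 = \left(2 - \frac{\sqrt{-81 + 13^{2}}}{3}\right) + 2640 = \left(2 - \frac{\sqrt{-81 + 169}}{3}\right) + 2640 = \left(2 - \frac{\sqrt{88}}{3}\right) + 2640 = \left(2 - \frac{2 \sqrt{22}}{3}\right) + 2640 = 2642 - \frac{2 \sqrt{22}}{3}$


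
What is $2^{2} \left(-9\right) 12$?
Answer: $-432$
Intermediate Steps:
$2^{2} \left(-9\right) 12 = 4 \left(-9\right) 12 = \left(-36\right) 12 = -432$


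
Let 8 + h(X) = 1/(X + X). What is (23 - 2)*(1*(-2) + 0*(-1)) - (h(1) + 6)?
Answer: -81/2 ≈ -40.500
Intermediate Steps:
h(X) = -8 + 1/(2*X) (h(X) = -8 + 1/(X + X) = -8 + 1/(2*X))
(23 - 2)*(1*(-2) + 0*(-1)) - (h(1) + 6) = (23 - 2)*(1*(-2) + 0*(-1)) - ((-8 + (½)/1) + 6) = 21*(-2 + 0) - ((-8 + (½)*1) + 6) = 21*(-2) - ((-8 + ½) + 6) = -42 - (-15/2 + 6) = -42 - 1*(-3/2) = -42 + 3/2 = -81/2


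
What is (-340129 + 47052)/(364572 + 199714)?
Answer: -293077/564286 ≈ -0.51938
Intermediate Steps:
(-340129 + 47052)/(364572 + 199714) = -293077/564286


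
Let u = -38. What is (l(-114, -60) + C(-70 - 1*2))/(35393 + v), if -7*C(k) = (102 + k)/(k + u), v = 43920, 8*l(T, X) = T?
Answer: -4377/24428404 ≈ -0.00017918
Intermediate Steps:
l(T, X) = T/8
C(k) = -(102 + k)/(7*(-38 + k)) (C(k) = -(102 + k)/(7*(k - 38)) = -(102 + k)/(7*(-38 + k)))
(l(-114, -60) + C(-70 - 1*2))/(35393 + v) = ((⅛)*(-114) + (-102 - (-70 - 1*2))/(7*(-38 + (-70 - 1*2))))/(35393 + 43920) = (-57/4 + (-102 - (-70 - 2))/(7*(-38 + (-70 - 2))))/79313 = (-57/4 + (-102 - 1*(-72))/(7*(-38 - 72)))*(1/79313) = (-57/4 + (⅐)*(-102 + 72)/(-110))*(1/79313) = (-57/4 + (⅐)*(-1/110)*(-30))*(1/79313) = (-57/4 + 3/77)*(1/79313) = -4377/308*1/79313 = -4377/24428404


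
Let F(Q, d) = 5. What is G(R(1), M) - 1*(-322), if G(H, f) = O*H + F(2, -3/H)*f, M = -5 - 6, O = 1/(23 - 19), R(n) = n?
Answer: 1069/4 ≈ 267.25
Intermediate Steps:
O = 1/4 ≈ 0.25000
M = -11
G(H, f) = 5*f + H/4 (G(H, f) = H/4 + 5*f = 5*f + H/4)
G(R(1), M) - 1*(-322) = (5*(-11) + (1/4)*1) - 1*(-322) = (-55 + 1/4) + 322 = -219/4 + 322 = 1069/4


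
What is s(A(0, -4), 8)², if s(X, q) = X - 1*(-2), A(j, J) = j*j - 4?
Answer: 4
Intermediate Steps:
A(j, J) = -4 + j² (A(j, J) = j² - 4 = -4 + j²)
s(X, q) = 2 + X (s(X, q) = X + 2 = 2 + X)
s(A(0, -4), 8)² = (2 + (-4 + 0²))² = (2 + (-4 + 0))² = (2 - 4)² = (-2)² = 4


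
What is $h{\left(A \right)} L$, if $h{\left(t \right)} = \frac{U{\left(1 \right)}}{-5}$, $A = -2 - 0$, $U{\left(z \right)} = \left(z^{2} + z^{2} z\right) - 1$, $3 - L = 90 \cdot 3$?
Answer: $\frac{267}{5} \approx 53.4$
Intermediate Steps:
$L = -267$ ($L = 3 - 90 \cdot 3 = 3 - 270 = -267$)
$U{\left(z \right)} = -1 + z^{2} + z^{3}$ ($U{\left(z \right)} = \left(z^{2} + z^{3}\right) - 1 = -1 + z^{2} + z^{3}$)
$A = -2$ ($A = -2 + 0 = -2$)
$h{\left(t \right)} = - \frac{1}{5}$ ($h{\left(t \right)} = \frac{-1 + 1^{2} + 1^{3}}{-5} = \left(-1 + 1 + 1\right) \left(- \frac{1}{5}\right) = 1 \left(- \frac{1}{5}\right) = - \frac{1}{5}$)
$h{\left(A \right)} L = \left(- \frac{1}{5}\right) \left(-267\right) = \frac{267}{5}$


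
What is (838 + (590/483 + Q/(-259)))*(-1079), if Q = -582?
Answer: -16225878994/17871 ≈ -9.0795e+5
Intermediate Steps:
(838 + (590/483 + Q/(-259)))*(-1079) = (838 + (590/483 - 582/(-259)))*(-1079) = (838 + (590*(1/483) - 582*(-1/259)))*(-1079) = (838 + (590/483 + 582/259))*(-1079) = (838 + 61988/17871)*(-1079) = (15037886/17871)*(-1079) = -16225878994/17871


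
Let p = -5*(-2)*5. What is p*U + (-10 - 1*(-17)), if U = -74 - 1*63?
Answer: -6843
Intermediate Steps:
p = 50 (p = 10*5 = 50)
U = -137 (U = -74 - 63 = -137)
p*U + (-10 - 1*(-17)) = 50*(-137) + (-10 - 1*(-17)) = -6850 + (-10 + 17) = -6850 + 7 = -6843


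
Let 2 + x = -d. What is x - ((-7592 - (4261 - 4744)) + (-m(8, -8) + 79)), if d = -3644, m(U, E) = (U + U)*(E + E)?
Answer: 10416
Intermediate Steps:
m(U, E) = 4*E*U (m(U, E) = (2*U)*(2*E) = 4*E*U)
x = 3642 (x = -2 - 1*(-3644) = -2 + 3644 = 3642)
x - ((-7592 - (4261 - 4744)) + (-m(8, -8) + 79)) = 3642 - ((-7592 - (4261 - 4744)) + (-4*(-8)*8 + 79)) = 3642 - ((-7592 - 1*(-483)) + (-1*(-256) + 79)) = 3642 - ((-7592 + 483) + (256 + 79)) = 3642 - (-7109 + 335) = 3642 - 1*(-6774) = 3642 + 6774 = 10416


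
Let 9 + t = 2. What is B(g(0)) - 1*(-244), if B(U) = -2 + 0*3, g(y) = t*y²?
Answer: 242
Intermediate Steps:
t = -7 (t = -9 + 2 = -7)
g(y) = -7*y²
B(U) = -2 (B(U) = -2 + 0 = -2)
B(g(0)) - 1*(-244) = -2 - 1*(-244) = -2 + 244 = 242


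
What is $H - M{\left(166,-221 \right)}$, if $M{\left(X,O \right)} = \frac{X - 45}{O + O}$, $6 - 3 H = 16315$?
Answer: $- \frac{7208215}{1326} \approx -5436.1$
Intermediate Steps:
$H = - \frac{16309}{3}$ ($H = 2 - \frac{16315}{3} = - \frac{16309}{3} \approx -5436.3$)
$M{\left(X,O \right)} = \frac{-45 + X}{2 O}$
$H - M{\left(166,-221 \right)} = - \frac{16309}{3} - \frac{-45 + 166}{2 \left(-221\right)} = - \frac{16309}{3} - \frac{1}{2} \left(- \frac{1}{221}\right) 121 = - \frac{16309}{3} - - \frac{121}{442} = - \frac{16309}{3} + \frac{121}{442} = - \frac{7208215}{1326}$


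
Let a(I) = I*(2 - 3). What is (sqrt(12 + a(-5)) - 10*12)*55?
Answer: -6600 + 55*sqrt(17) ≈ -6373.2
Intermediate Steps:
a(I) = -I (a(I) = I*(-1) = -I)
(sqrt(12 + a(-5)) - 10*12)*55 = (sqrt(12 - 1*(-5)) - 10*12)*55 = (sqrt(12 + 5) - 120)*55 = (sqrt(17) - 120)*55 = (-120 + sqrt(17))*55 = -6600 + 55*sqrt(17)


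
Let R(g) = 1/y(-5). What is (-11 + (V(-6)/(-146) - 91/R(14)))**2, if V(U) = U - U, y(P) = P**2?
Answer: 5225796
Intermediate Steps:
V(U) = 0
R(g) = 1/25 (R(g) = 1/((-5)**2) = 1/25)
(-11 + (V(-6)/(-146) - 91/R(14)))**2 = (-11 + (0/(-146) - 91/1/25))**2 = (-11 + (0*(-1/146) - 91*25))**2 = (-11 + (0 - 2275))**2 = (-11 - 2275)**2 = (-2286)**2 = 5225796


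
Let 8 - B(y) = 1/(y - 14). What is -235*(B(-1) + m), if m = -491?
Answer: 340468/3 ≈ 1.1349e+5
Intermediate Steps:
B(y) = 8 - 1/(-14 + y) (B(y) = 8 - 1/(y - 14) = 8 - 1/(-14 + y))
-235*(B(-1) + m) = -235*((-113 + 8*(-1))/(-14 - 1) - 491) = -235*((-113 - 8)/(-15) - 491) = -235*(-1/15*(-121) - 491) = -235*(121/15 - 491) = -235*(-7244/15) = 340468/3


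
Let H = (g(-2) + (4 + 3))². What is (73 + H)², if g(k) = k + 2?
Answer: 14884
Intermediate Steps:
g(k) = 2 + k
H = 49 (H = ((2 - 2) + (4 + 3))² = (0 + 7)² = 7² = 49)
(73 + H)² = (73 + 49)² = 122² = 14884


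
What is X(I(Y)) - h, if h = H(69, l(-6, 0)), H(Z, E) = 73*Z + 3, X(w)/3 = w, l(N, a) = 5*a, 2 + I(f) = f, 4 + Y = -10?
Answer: -5088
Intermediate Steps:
Y = -14 (Y = -4 - 10 = -14)
I(f) = -2 + f
X(w) = 3*w
H(Z, E) = 3 + 73*Z
h = 5040 (h = 3 + 73*69 = 3 + 5037 = 5040)
X(I(Y)) - h = 3*(-2 - 14) - 1*5040 = 3*(-16) - 5040 = -48 - 5040 = -5088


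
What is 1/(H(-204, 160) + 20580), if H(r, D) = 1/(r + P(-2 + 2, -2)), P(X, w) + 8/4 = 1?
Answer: 205/4218899 ≈ 4.8591e-5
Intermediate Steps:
P(X, w) = -1 (P(X, w) = -2 + 1 = -1)
H(r, D) = 1/(-1 + r) (H(r, D) = 1/(r - 1) = 1/(-1 + r))
1/(H(-204, 160) + 20580) = 1/(1/(-1 - 204) + 20580) = 1/(1/(-205) + 20580) = 1/(-1/205 + 20580) = 1/(4218899/205) = 205/4218899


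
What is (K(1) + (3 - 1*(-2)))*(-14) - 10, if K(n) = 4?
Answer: -136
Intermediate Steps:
(K(1) + (3 - 1*(-2)))*(-14) - 10 = (4 + (3 - 1*(-2)))*(-14) - 10 = (4 + (3 + 2))*(-14) - 10 = (4 + 5)*(-14) - 10 = 9*(-14) - 10 = -126 - 10 = -136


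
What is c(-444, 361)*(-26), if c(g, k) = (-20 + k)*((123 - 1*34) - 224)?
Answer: 1196910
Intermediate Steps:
c(g, k) = 2700 - 135*k (c(g, k) = (-20 + k)*((123 - 34) - 224) = (-20 + k)*(89 - 224) = (-20 + k)*(-135) = 2700 - 135*k)
c(-444, 361)*(-26) = (2700 - 135*361)*(-26) = (2700 - 48735)*(-26) = -46035*(-26) = 1196910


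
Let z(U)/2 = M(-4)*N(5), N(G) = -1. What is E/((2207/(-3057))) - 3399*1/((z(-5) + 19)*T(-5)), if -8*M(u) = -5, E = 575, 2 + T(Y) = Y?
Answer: -843607803/1096879 ≈ -769.10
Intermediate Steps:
T(Y) = -2 + Y
M(u) = 5/8 (M(u) = -⅛*(-5) = 5/8)
z(U) = -5/4 (z(U) = 2*((5/8)*(-1)) = 2*(-5/8) = -5/4)
E/((2207/(-3057))) - 3399*1/((z(-5) + 19)*T(-5)) = 575/((2207/(-3057))) - 3399*1/((-2 - 5)*(-5/4 + 19)) = 575/((2207*(-1/3057))) - 3399/((71/4)*(-7)) = 575/(-2207/3057) - 3399/(-497/4) = 575*(-3057/2207) - 3399*(-4/497) = -1757775/2207 + 13596/497 = -843607803/1096879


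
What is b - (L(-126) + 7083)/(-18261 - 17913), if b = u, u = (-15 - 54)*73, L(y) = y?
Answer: -60733827/12058 ≈ -5036.8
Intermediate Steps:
u = -5037 (u = -69*73 = -5037)
b = -5037
b - (L(-126) + 7083)/(-18261 - 17913) = -5037 - (-126 + 7083)/(-18261 - 17913) = -5037 - 6957/(-36174) = -5037 - 6957*(-1)/36174 = -5037 - 1*(-2319/12058) = -5037 + 2319/12058 = -60733827/12058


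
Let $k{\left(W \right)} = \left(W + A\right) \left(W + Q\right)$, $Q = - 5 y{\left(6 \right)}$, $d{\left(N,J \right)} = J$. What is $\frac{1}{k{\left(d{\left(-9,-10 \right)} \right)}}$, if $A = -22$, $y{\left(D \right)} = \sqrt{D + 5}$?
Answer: $- \frac{1}{560} + \frac{\sqrt{11}}{1120} \approx 0.0011756$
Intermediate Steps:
$y{\left(D \right)} = \sqrt{5 + D}$
$Q = - 5 \sqrt{11}$ ($Q = - 5 \sqrt{5 + 6} = - 5 \sqrt{11} \approx -16.583$)
$k{\left(W \right)} = \left(-22 + W\right) \left(W - 5 \sqrt{11}\right)$ ($k{\left(W \right)} = \left(W - 22\right) \left(W - 5 \sqrt{11}\right) = \left(-22 + W\right) \left(W - 5 \sqrt{11}\right)$)
$\frac{1}{k{\left(d{\left(-9,-10 \right)} \right)}} = \frac{1}{\left(-10\right)^{2} - -220 + 110 \sqrt{11} - - 50 \sqrt{11}} = \frac{1}{100 + 220 + 110 \sqrt{11} + 50 \sqrt{11}} = \frac{1}{320 + 160 \sqrt{11}}$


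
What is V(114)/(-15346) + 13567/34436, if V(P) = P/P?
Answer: 104082373/264227428 ≈ 0.39391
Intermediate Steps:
V(P) = 1
V(114)/(-15346) + 13567/34436 = 1/(-15346) + 13567/34436 = 1*(-1/15346) + 13567*(1/34436) = -1/15346 + 13567/34436 = 104082373/264227428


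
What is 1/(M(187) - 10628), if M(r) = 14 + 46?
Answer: -1/10568 ≈ -9.4625e-5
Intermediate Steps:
M(r) = 60
1/(M(187) - 10628) = 1/(60 - 10628) = 1/(-10568) = -1/10568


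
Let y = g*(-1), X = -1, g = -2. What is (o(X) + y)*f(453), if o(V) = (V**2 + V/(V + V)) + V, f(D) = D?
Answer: 2265/2 ≈ 1132.5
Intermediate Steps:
y = 2 (y = -2*(-1) = 2)
o(V) = 1/2 + V + V**2 (o(V) = (V**2 + V/((2*V))) + V = (V**2 + (1/(2*V))*V) + V = (V**2 + 1/2) + V = (1/2 + V**2) + V = 1/2 + V + V**2)
(o(X) + y)*f(453) = ((1/2 - 1 + (-1)**2) + 2)*453 = ((1/2 - 1 + 1) + 2)*453 = (1/2 + 2)*453 = (5/2)*453 = 2265/2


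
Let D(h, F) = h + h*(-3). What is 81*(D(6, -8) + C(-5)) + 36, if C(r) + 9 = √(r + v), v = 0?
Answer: -1665 + 81*I*√5 ≈ -1665.0 + 181.12*I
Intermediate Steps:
D(h, F) = -2*h (D(h, F) = h - 3*h = -2*h)
C(r) = -9 + √r (C(r) = -9 + √(r + 0) = -9 + √r)
81*(D(6, -8) + C(-5)) + 36 = 81*(-2*6 + (-9 + √(-5))) + 36 = 81*(-12 + (-9 + I*√5)) + 36 = 81*(-21 + I*√5) + 36 = (-1701 + 81*I*√5) + 36 = -1665 + 81*I*√5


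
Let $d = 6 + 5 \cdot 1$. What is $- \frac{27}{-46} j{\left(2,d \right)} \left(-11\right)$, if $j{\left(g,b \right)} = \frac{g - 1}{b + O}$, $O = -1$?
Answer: $- \frac{297}{460} \approx -0.64565$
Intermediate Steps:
$d = 11$ ($d = 6 + 5 = 11$)
$j{\left(g,b \right)} = \frac{-1 + g}{-1 + b}$ ($j{\left(g,b \right)} = \frac{g - 1}{b - 1} = \frac{-1 + g}{-1 + b}$)
$- \frac{27}{-46} j{\left(2,d \right)} \left(-11\right) = - \frac{27}{-46} \frac{-1 + 2}{-1 + 11} \left(-11\right) = \left(-27\right) \left(- \frac{1}{46}\right) \frac{1}{10} \cdot 1 \left(-11\right) = \frac{27 \cdot \frac{1}{10} \cdot 1}{46} \left(-11\right) = \frac{27}{46} \cdot \frac{1}{10} \left(-11\right) = \frac{27}{460} \left(-11\right) = - \frac{297}{460}$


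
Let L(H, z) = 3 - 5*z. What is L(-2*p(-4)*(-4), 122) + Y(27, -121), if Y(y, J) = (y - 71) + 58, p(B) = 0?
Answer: -593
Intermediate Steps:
Y(y, J) = -13 + y (Y(y, J) = (-71 + y) + 58 = -13 + y)
L(-2*p(-4)*(-4), 122) + Y(27, -121) = (3 - 5*122) + (-13 + 27) = (3 - 610) + 14 = -607 + 14 = -593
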